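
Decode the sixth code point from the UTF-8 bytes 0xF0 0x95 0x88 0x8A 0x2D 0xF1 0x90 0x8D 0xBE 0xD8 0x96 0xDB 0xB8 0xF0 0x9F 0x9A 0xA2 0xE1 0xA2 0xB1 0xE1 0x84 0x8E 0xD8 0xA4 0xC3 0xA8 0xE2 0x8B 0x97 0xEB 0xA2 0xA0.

U+1F6A2

Offset 0: leading byte 0xF0 = 11110000 → 4-byte char #1 = F0 95 88 8A.
Offset 4: leading byte 0x2D = 00101101 → 1-byte char #2 = 2D.
Offset 5: leading byte 0xF1 = 11110001 → 4-byte char #3 = F1 90 8D BE.
Offset 9: leading byte 0xD8 = 11011000 → 2-byte char #4 = D8 96.
Offset 11: leading byte 0xDB = 11011011 → 2-byte char #5 = DB B8.
Offset 13: leading byte 0xF0 = 11110000 → 4-byte char #6 = F0 9F 9A A2.
Leading byte 0xF0 = 11110000 matches 11110xxx → 4-byte sequence.
Byte 1: 0xF0 = 11110000, payload 000 (3 bits).
Byte 2: 0x9F = 10011111 (10xxxxxx ✓), payload 011111.
Byte 3: 0x9A = 10011010 (10xxxxxx ✓), payload 011010.
Byte 4: 0xA2 = 10100010 (10xxxxxx ✓), payload 100010.
Concatenate: 000011111011010100010 = 0x1F6A2 (21 bits → U+1F6A2).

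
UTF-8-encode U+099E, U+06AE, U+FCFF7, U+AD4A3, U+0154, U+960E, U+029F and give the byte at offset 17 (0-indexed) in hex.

0x8E

U+099E → 3-byte form E0 A6 9E at offsets 0–2.
U+06AE → 2-byte form DA AE at offsets 3–4.
U+FCFF7 → 4-byte form F3 BC BF B7 at offsets 5–8.
U+AD4A3 → 4-byte form F2 AD 92 A3 at offsets 9–12.
U+0154 → 2-byte form C5 94 at offsets 13–14.
U+960E → 3-byte form E9 98 8E at offsets 15–17.
Offset 17 falls in char 6's range; it's byte 3 of E9 98 8E = 0x8E.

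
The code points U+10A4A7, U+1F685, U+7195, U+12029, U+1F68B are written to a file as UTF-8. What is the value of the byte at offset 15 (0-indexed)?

U+10A4A7 → 4-byte form F4 8A 92 A7 at offsets 0–3.
U+1F685 → 4-byte form F0 9F 9A 85 at offsets 4–7.
U+7195 → 3-byte form E7 86 95 at offsets 8–10.
U+12029 → 4-byte form F0 92 80 A9 at offsets 11–14.
U+1F68B → 4-byte form F0 9F 9A 8B at offsets 15–18.
Offset 15 falls in char 5's range; it's byte 1 of F0 9F 9A 8B = 0xF0.

0xF0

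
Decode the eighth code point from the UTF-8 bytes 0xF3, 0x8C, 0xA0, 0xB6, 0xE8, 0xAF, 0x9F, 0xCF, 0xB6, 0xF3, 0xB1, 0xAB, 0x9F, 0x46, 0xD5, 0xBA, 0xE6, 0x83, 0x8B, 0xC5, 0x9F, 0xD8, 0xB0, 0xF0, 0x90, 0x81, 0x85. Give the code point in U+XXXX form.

Offset 0: leading byte 0xF3 = 11110011 → 4-byte char #1 = F3 8C A0 B6.
Offset 4: leading byte 0xE8 = 11101000 → 3-byte char #2 = E8 AF 9F.
Offset 7: leading byte 0xCF = 11001111 → 2-byte char #3 = CF B6.
Offset 9: leading byte 0xF3 = 11110011 → 4-byte char #4 = F3 B1 AB 9F.
Offset 13: leading byte 0x46 = 01000110 → 1-byte char #5 = 46.
Offset 14: leading byte 0xD5 = 11010101 → 2-byte char #6 = D5 BA.
Offset 16: leading byte 0xE6 = 11100110 → 3-byte char #7 = E6 83 8B.
Offset 19: leading byte 0xC5 = 11000101 → 2-byte char #8 = C5 9F.
Leading byte 0xC5 = 11000101 matches 110xxxxx → 2-byte sequence.
Byte 1: 0xC5 = 11000101, payload 00101 (5 bits).
Byte 2: 0x9F = 10011111 (10xxxxxx ✓), payload 011111.
Concatenate: 00101011111 = 0x15F (11 bits → U+015F).

U+015F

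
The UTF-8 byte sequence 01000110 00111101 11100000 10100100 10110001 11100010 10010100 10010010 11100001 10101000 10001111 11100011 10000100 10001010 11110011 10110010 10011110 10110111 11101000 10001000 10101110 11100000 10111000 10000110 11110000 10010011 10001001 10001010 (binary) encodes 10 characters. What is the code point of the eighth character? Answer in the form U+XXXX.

U+822E

Offset 0: leading byte 0x46 = 01000110 → 1-byte char #1 = 46.
Offset 1: leading byte 0x3D = 00111101 → 1-byte char #2 = 3D.
Offset 2: leading byte 0xE0 = 11100000 → 3-byte char #3 = E0 A4 B1.
Offset 5: leading byte 0xE2 = 11100010 → 3-byte char #4 = E2 94 92.
Offset 8: leading byte 0xE1 = 11100001 → 3-byte char #5 = E1 A8 8F.
Offset 11: leading byte 0xE3 = 11100011 → 3-byte char #6 = E3 84 8A.
Offset 14: leading byte 0xF3 = 11110011 → 4-byte char #7 = F3 B2 9E B7.
Offset 18: leading byte 0xE8 = 11101000 → 3-byte char #8 = E8 88 AE.
Leading byte 0xE8 = 11101000 matches 1110xxxx → 3-byte sequence.
Byte 1: 0xE8 = 11101000, payload 1000 (4 bits).
Byte 2: 0x88 = 10001000 (10xxxxxx ✓), payload 001000.
Byte 3: 0xAE = 10101110 (10xxxxxx ✓), payload 101110.
Concatenate: 1000001000101110 = 0x822E (16 bits → U+822E).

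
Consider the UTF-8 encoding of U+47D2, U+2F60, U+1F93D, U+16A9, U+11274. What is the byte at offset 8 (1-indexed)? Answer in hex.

1-indexed offset 8 is 0-indexed offset 7.
U+47D2 → 3-byte form E4 9F 92 at offsets 0–2.
U+2F60 → 3-byte form E2 BD A0 at offsets 3–5.
U+1F93D → 4-byte form F0 9F A4 BD at offsets 6–9.
Offset 7 falls in char 3's range; it's byte 2 of F0 9F A4 BD = 0x9F.

0x9F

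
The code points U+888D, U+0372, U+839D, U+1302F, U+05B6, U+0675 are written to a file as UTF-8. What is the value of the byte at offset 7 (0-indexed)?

0x9D

U+888D → 3-byte form E8 A2 8D at offsets 0–2.
U+0372 → 2-byte form CD B2 at offsets 3–4.
U+839D → 3-byte form E8 8E 9D at offsets 5–7.
Offset 7 falls in char 3's range; it's byte 3 of E8 8E 9D = 0x9D.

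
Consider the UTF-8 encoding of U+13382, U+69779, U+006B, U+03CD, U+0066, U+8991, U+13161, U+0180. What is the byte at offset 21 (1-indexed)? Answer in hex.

1-indexed offset 21 is 0-indexed offset 20.
U+13382 → 4-byte form F0 93 8E 82 at offsets 0–3.
U+69779 → 4-byte form F1 A9 9D B9 at offsets 4–7.
U+006B → 1-byte form 6B at offsets 8–8.
U+03CD → 2-byte form CF 8D at offsets 9–10.
U+0066 → 1-byte form 66 at offsets 11–11.
U+8991 → 3-byte form E8 A6 91 at offsets 12–14.
U+13161 → 4-byte form F0 93 85 A1 at offsets 15–18.
U+0180 → 2-byte form C6 80 at offsets 19–20.
Offset 20 falls in char 8's range; it's byte 2 of C6 80 = 0x80.

0x80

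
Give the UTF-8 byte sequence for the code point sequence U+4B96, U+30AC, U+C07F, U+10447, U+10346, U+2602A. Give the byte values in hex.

U+4B96: 3-byte form → E4 AE 96.
U+30AC: 3-byte form → E3 82 AC.
U+C07F: 3-byte form → EC 81 BF.
U+10447: 4-byte form → F0 90 91 87.
U+10346: 4-byte form → F0 90 8D 86.
U+2602A: 4-byte form → F0 A6 80 AA.
Concatenated (21 bytes): E4 AE 96 E3 82 AC EC 81 BF F0 90 91 87 F0 90 8D 86 F0 A6 80 AA.

E4 AE 96 E3 82 AC EC 81 BF F0 90 91 87 F0 90 8D 86 F0 A6 80 AA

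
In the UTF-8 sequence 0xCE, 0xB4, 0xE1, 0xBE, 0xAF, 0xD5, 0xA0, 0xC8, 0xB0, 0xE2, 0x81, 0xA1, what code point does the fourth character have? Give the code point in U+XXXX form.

U+0230

Offset 0: leading byte 0xCE = 11001110 → 2-byte char #1 = CE B4.
Offset 2: leading byte 0xE1 = 11100001 → 3-byte char #2 = E1 BE AF.
Offset 5: leading byte 0xD5 = 11010101 → 2-byte char #3 = D5 A0.
Offset 7: leading byte 0xC8 = 11001000 → 2-byte char #4 = C8 B0.
Leading byte 0xC8 = 11001000 matches 110xxxxx → 2-byte sequence.
Byte 1: 0xC8 = 11001000, payload 01000 (5 bits).
Byte 2: 0xB0 = 10110000 (10xxxxxx ✓), payload 110000.
Concatenate: 01000110000 = 0x230 (11 bits → U+0230).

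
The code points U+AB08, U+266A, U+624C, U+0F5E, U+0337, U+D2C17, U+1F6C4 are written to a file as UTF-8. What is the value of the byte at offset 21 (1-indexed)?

0x9B

1-indexed offset 21 is 0-indexed offset 20.
U+AB08 → 3-byte form EA AC 88 at offsets 0–2.
U+266A → 3-byte form E2 99 AA at offsets 3–5.
U+624C → 3-byte form E6 89 8C at offsets 6–8.
U+0F5E → 3-byte form E0 BD 9E at offsets 9–11.
U+0337 → 2-byte form CC B7 at offsets 12–13.
U+D2C17 → 4-byte form F3 92 B0 97 at offsets 14–17.
U+1F6C4 → 4-byte form F0 9F 9B 84 at offsets 18–21.
Offset 20 falls in char 7's range; it's byte 3 of F0 9F 9B 84 = 0x9B.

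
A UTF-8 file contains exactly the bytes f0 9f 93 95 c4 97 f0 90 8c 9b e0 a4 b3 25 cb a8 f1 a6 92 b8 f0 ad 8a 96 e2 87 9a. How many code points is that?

Byte at offset 0: 0xF0 = 11110000 → 4-byte char (#1). Advance 4.
Byte at offset 4: 0xC4 = 11000100 → 2-byte char (#2). Advance 2.
Byte at offset 6: 0xF0 = 11110000 → 4-byte char (#3). Advance 4.
Byte at offset 10: 0xE0 = 11100000 → 3-byte char (#4). Advance 3.
Byte at offset 13: 0x25 = 00100101 → 1-byte char (#5). Advance 1.
Byte at offset 14: 0xCB = 11001011 → 2-byte char (#6). Advance 2.
Byte at offset 16: 0xF1 = 11110001 → 4-byte char (#7). Advance 4.
Byte at offset 20: 0xF0 = 11110000 → 4-byte char (#8). Advance 4.
Byte at offset 24: 0xE2 = 11100010 → 3-byte char (#9). Advance 3.
Reached end at offset 27 after 9 code points.

9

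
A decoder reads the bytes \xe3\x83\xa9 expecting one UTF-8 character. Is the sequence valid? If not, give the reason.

Leading byte 0xE3 = 11100011 → 3-byte form.
Continuation bytes 0x83=10000011, 0xA9=10101001 all match 10xxxxxx.
Decoded value 0x30E9 is ≥ 0x800 (shortest form) and not a surrogate.

valid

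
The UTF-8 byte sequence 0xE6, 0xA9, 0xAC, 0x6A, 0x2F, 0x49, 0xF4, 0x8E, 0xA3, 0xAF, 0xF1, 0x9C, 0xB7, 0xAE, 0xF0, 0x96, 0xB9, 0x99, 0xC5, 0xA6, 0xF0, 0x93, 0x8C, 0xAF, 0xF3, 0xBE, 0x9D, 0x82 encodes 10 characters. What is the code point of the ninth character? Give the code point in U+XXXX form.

Offset 0: leading byte 0xE6 = 11100110 → 3-byte char #1 = E6 A9 AC.
Offset 3: leading byte 0x6A = 01101010 → 1-byte char #2 = 6A.
Offset 4: leading byte 0x2F = 00101111 → 1-byte char #3 = 2F.
Offset 5: leading byte 0x49 = 01001001 → 1-byte char #4 = 49.
Offset 6: leading byte 0xF4 = 11110100 → 4-byte char #5 = F4 8E A3 AF.
Offset 10: leading byte 0xF1 = 11110001 → 4-byte char #6 = F1 9C B7 AE.
Offset 14: leading byte 0xF0 = 11110000 → 4-byte char #7 = F0 96 B9 99.
Offset 18: leading byte 0xC5 = 11000101 → 2-byte char #8 = C5 A6.
Offset 20: leading byte 0xF0 = 11110000 → 4-byte char #9 = F0 93 8C AF.
Leading byte 0xF0 = 11110000 matches 11110xxx → 4-byte sequence.
Byte 1: 0xF0 = 11110000, payload 000 (3 bits).
Byte 2: 0x93 = 10010011 (10xxxxxx ✓), payload 010011.
Byte 3: 0x8C = 10001100 (10xxxxxx ✓), payload 001100.
Byte 4: 0xAF = 10101111 (10xxxxxx ✓), payload 101111.
Concatenate: 000010011001100101111 = 0x1332F (21 bits → U+1332F).

U+1332F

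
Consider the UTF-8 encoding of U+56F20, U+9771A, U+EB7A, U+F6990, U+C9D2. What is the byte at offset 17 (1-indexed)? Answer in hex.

1-indexed offset 17 is 0-indexed offset 16.
U+56F20 → 4-byte form F1 96 BC A0 at offsets 0–3.
U+9771A → 4-byte form F2 97 9C 9A at offsets 4–7.
U+EB7A → 3-byte form EE AD BA at offsets 8–10.
U+F6990 → 4-byte form F3 B6 A6 90 at offsets 11–14.
U+C9D2 → 3-byte form EC A7 92 at offsets 15–17.
Offset 16 falls in char 5's range; it's byte 2 of EC A7 92 = 0xA7.

0xA7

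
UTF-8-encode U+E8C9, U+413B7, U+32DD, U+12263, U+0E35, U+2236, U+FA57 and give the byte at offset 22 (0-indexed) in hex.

U+E8C9 → 3-byte form EE A3 89 at offsets 0–2.
U+413B7 → 4-byte form F1 81 8E B7 at offsets 3–6.
U+32DD → 3-byte form E3 8B 9D at offsets 7–9.
U+12263 → 4-byte form F0 92 89 A3 at offsets 10–13.
U+0E35 → 3-byte form E0 B8 B5 at offsets 14–16.
U+2236 → 3-byte form E2 88 B6 at offsets 17–19.
U+FA57 → 3-byte form EF A9 97 at offsets 20–22.
Offset 22 falls in char 7's range; it's byte 3 of EF A9 97 = 0x97.

0x97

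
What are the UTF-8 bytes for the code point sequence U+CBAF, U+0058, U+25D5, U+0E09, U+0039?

U+CBAF: 3-byte form → EC AE AF.
U+0058: 1-byte form → 58.
U+25D5: 3-byte form → E2 97 95.
U+0E09: 3-byte form → E0 B8 89.
U+0039: 1-byte form → 39.
Concatenated (11 bytes): EC AE AF 58 E2 97 95 E0 B8 89 39.

EC AE AF 58 E2 97 95 E0 B8 89 39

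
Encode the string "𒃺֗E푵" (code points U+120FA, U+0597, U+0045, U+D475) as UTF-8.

F0 92 83 BA D6 97 45 ED 91 B5

U+120FA: 4-byte form → F0 92 83 BA.
U+0597: 2-byte form → D6 97.
U+0045: 1-byte form → 45.
U+D475: 3-byte form → ED 91 B5.
Concatenated (10 bytes): F0 92 83 BA D6 97 45 ED 91 B5.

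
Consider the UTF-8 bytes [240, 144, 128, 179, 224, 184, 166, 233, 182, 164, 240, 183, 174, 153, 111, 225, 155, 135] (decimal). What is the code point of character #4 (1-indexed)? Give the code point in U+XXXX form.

U+37B99

Offset 0: leading byte 0xF0 = 11110000 → 4-byte char #1 = F0 90 80 B3.
Offset 4: leading byte 0xE0 = 11100000 → 3-byte char #2 = E0 B8 A6.
Offset 7: leading byte 0xE9 = 11101001 → 3-byte char #3 = E9 B6 A4.
Offset 10: leading byte 0xF0 = 11110000 → 4-byte char #4 = F0 B7 AE 99.
Leading byte 0xF0 = 11110000 matches 11110xxx → 4-byte sequence.
Byte 1: 0xF0 = 11110000, payload 000 (3 bits).
Byte 2: 0xB7 = 10110111 (10xxxxxx ✓), payload 110111.
Byte 3: 0xAE = 10101110 (10xxxxxx ✓), payload 101110.
Byte 4: 0x99 = 10011001 (10xxxxxx ✓), payload 011001.
Concatenate: 000110111101110011001 = 0x37B99 (21 bits → U+37B99).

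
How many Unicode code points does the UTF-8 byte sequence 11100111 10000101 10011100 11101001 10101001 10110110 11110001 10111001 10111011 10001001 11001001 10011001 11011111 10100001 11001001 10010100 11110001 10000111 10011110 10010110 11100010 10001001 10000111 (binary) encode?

8

Byte at offset 0: 0xE7 = 11100111 → 3-byte char (#1). Advance 3.
Byte at offset 3: 0xE9 = 11101001 → 3-byte char (#2). Advance 3.
Byte at offset 6: 0xF1 = 11110001 → 4-byte char (#3). Advance 4.
Byte at offset 10: 0xC9 = 11001001 → 2-byte char (#4). Advance 2.
Byte at offset 12: 0xDF = 11011111 → 2-byte char (#5). Advance 2.
Byte at offset 14: 0xC9 = 11001001 → 2-byte char (#6). Advance 2.
Byte at offset 16: 0xF1 = 11110001 → 4-byte char (#7). Advance 4.
Byte at offset 20: 0xE2 = 11100010 → 3-byte char (#8). Advance 3.
Reached end at offset 23 after 8 code points.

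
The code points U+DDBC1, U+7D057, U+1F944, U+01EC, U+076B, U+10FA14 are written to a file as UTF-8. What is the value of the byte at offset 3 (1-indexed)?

1-indexed offset 3 is 0-indexed offset 2.
U+DDBC1 → 4-byte form F3 9D AF 81 at offsets 0–3.
Offset 2 falls in char 1's range; it's byte 3 of F3 9D AF 81 = 0xAF.

0xAF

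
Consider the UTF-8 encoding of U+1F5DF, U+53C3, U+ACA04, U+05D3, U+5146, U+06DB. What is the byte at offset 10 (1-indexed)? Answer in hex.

1-indexed offset 10 is 0-indexed offset 9.
U+1F5DF → 4-byte form F0 9F 97 9F at offsets 0–3.
U+53C3 → 3-byte form E5 8F 83 at offsets 4–6.
U+ACA04 → 4-byte form F2 AC A8 84 at offsets 7–10.
Offset 9 falls in char 3's range; it's byte 3 of F2 AC A8 84 = 0xA8.

0xA8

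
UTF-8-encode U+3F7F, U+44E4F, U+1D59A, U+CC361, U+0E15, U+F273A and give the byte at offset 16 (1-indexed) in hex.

1-indexed offset 16 is 0-indexed offset 15.
U+3F7F → 3-byte form E3 BD BF at offsets 0–2.
U+44E4F → 4-byte form F1 84 B9 8F at offsets 3–6.
U+1D59A → 4-byte form F0 9D 96 9A at offsets 7–10.
U+CC361 → 4-byte form F3 8C 8D A1 at offsets 11–14.
U+0E15 → 3-byte form E0 B8 95 at offsets 15–17.
Offset 15 falls in char 5's range; it's byte 1 of E0 B8 95 = 0xE0.

0xE0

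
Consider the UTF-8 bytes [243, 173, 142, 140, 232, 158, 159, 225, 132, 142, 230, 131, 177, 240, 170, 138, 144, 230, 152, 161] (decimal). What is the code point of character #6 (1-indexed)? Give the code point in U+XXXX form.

Offset 0: leading byte 0xF3 = 11110011 → 4-byte char #1 = F3 AD 8E 8C.
Offset 4: leading byte 0xE8 = 11101000 → 3-byte char #2 = E8 9E 9F.
Offset 7: leading byte 0xE1 = 11100001 → 3-byte char #3 = E1 84 8E.
Offset 10: leading byte 0xE6 = 11100110 → 3-byte char #4 = E6 83 B1.
Offset 13: leading byte 0xF0 = 11110000 → 4-byte char #5 = F0 AA 8A 90.
Offset 17: leading byte 0xE6 = 11100110 → 3-byte char #6 = E6 98 A1.
Leading byte 0xE6 = 11100110 matches 1110xxxx → 3-byte sequence.
Byte 1: 0xE6 = 11100110, payload 0110 (4 bits).
Byte 2: 0x98 = 10011000 (10xxxxxx ✓), payload 011000.
Byte 3: 0xA1 = 10100001 (10xxxxxx ✓), payload 100001.
Concatenate: 0110011000100001 = 0x6621 (16 bits → U+6621).

U+6621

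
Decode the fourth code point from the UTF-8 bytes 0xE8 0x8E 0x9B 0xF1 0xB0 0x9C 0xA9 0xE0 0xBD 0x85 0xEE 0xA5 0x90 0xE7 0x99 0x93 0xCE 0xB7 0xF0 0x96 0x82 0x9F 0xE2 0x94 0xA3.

U+E950

Offset 0: leading byte 0xE8 = 11101000 → 3-byte char #1 = E8 8E 9B.
Offset 3: leading byte 0xF1 = 11110001 → 4-byte char #2 = F1 B0 9C A9.
Offset 7: leading byte 0xE0 = 11100000 → 3-byte char #3 = E0 BD 85.
Offset 10: leading byte 0xEE = 11101110 → 3-byte char #4 = EE A5 90.
Leading byte 0xEE = 11101110 matches 1110xxxx → 3-byte sequence.
Byte 1: 0xEE = 11101110, payload 1110 (4 bits).
Byte 2: 0xA5 = 10100101 (10xxxxxx ✓), payload 100101.
Byte 3: 0x90 = 10010000 (10xxxxxx ✓), payload 010000.
Concatenate: 1110100101010000 = 0xE950 (16 bits → U+E950).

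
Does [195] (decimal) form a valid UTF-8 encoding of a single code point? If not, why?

invalid (sequence truncated)

Leading byte 0xC3 = 11000011 → 2-byte form, but only 1 byte is present.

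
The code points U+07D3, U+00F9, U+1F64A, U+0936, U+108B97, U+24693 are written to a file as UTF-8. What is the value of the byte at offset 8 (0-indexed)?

0xE0

U+07D3 → 2-byte form DF 93 at offsets 0–1.
U+00F9 → 2-byte form C3 B9 at offsets 2–3.
U+1F64A → 4-byte form F0 9F 99 8A at offsets 4–7.
U+0936 → 3-byte form E0 A4 B6 at offsets 8–10.
Offset 8 falls in char 4's range; it's byte 1 of E0 A4 B6 = 0xE0.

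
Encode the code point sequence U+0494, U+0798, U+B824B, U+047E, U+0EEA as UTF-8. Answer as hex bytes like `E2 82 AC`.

D2 94 DE 98 F2 B8 89 8B D1 BE E0 BB AA

U+0494: 2-byte form → D2 94.
U+0798: 2-byte form → DE 98.
U+B824B: 4-byte form → F2 B8 89 8B.
U+047E: 2-byte form → D1 BE.
U+0EEA: 3-byte form → E0 BB AA.
Concatenated (13 bytes): D2 94 DE 98 F2 B8 89 8B D1 BE E0 BB AA.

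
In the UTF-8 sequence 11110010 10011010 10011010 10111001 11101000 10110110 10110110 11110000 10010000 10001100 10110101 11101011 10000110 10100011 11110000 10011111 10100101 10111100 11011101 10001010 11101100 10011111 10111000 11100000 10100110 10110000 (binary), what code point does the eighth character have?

U+09B0

Offset 0: leading byte 0xF2 = 11110010 → 4-byte char #1 = F2 9A 9A B9.
Offset 4: leading byte 0xE8 = 11101000 → 3-byte char #2 = E8 B6 B6.
Offset 7: leading byte 0xF0 = 11110000 → 4-byte char #3 = F0 90 8C B5.
Offset 11: leading byte 0xEB = 11101011 → 3-byte char #4 = EB 86 A3.
Offset 14: leading byte 0xF0 = 11110000 → 4-byte char #5 = F0 9F A5 BC.
Offset 18: leading byte 0xDD = 11011101 → 2-byte char #6 = DD 8A.
Offset 20: leading byte 0xEC = 11101100 → 3-byte char #7 = EC 9F B8.
Offset 23: leading byte 0xE0 = 11100000 → 3-byte char #8 = E0 A6 B0.
Leading byte 0xE0 = 11100000 matches 1110xxxx → 3-byte sequence.
Byte 1: 0xE0 = 11100000, payload 0000 (4 bits).
Byte 2: 0xA6 = 10100110 (10xxxxxx ✓), payload 100110.
Byte 3: 0xB0 = 10110000 (10xxxxxx ✓), payload 110000.
Concatenate: 0000100110110000 = 0x9B0 (16 bits → U+09B0).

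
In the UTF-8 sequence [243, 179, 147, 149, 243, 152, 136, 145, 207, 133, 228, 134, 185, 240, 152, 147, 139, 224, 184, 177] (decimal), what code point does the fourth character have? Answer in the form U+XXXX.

Offset 0: leading byte 0xF3 = 11110011 → 4-byte char #1 = F3 B3 93 95.
Offset 4: leading byte 0xF3 = 11110011 → 4-byte char #2 = F3 98 88 91.
Offset 8: leading byte 0xCF = 11001111 → 2-byte char #3 = CF 85.
Offset 10: leading byte 0xE4 = 11100100 → 3-byte char #4 = E4 86 B9.
Leading byte 0xE4 = 11100100 matches 1110xxxx → 3-byte sequence.
Byte 1: 0xE4 = 11100100, payload 0100 (4 bits).
Byte 2: 0x86 = 10000110 (10xxxxxx ✓), payload 000110.
Byte 3: 0xB9 = 10111001 (10xxxxxx ✓), payload 111001.
Concatenate: 0100000110111001 = 0x41B9 (16 bits → U+41B9).

U+41B9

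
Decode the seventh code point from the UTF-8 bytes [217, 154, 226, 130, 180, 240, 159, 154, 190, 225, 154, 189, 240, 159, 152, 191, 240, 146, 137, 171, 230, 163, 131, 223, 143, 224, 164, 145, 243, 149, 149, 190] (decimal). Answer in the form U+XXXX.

U+68C3

Offset 0: leading byte 0xD9 = 11011001 → 2-byte char #1 = D9 9A.
Offset 2: leading byte 0xE2 = 11100010 → 3-byte char #2 = E2 82 B4.
Offset 5: leading byte 0xF0 = 11110000 → 4-byte char #3 = F0 9F 9A BE.
Offset 9: leading byte 0xE1 = 11100001 → 3-byte char #4 = E1 9A BD.
Offset 12: leading byte 0xF0 = 11110000 → 4-byte char #5 = F0 9F 98 BF.
Offset 16: leading byte 0xF0 = 11110000 → 4-byte char #6 = F0 92 89 AB.
Offset 20: leading byte 0xE6 = 11100110 → 3-byte char #7 = E6 A3 83.
Leading byte 0xE6 = 11100110 matches 1110xxxx → 3-byte sequence.
Byte 1: 0xE6 = 11100110, payload 0110 (4 bits).
Byte 2: 0xA3 = 10100011 (10xxxxxx ✓), payload 100011.
Byte 3: 0x83 = 10000011 (10xxxxxx ✓), payload 000011.
Concatenate: 0110100011000011 = 0x68C3 (16 bits → U+68C3).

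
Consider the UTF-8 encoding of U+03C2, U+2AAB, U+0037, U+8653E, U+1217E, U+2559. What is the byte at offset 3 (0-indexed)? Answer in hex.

0xAA

U+03C2 → 2-byte form CF 82 at offsets 0–1.
U+2AAB → 3-byte form E2 AA AB at offsets 2–4.
Offset 3 falls in char 2's range; it's byte 2 of E2 AA AB = 0xAA.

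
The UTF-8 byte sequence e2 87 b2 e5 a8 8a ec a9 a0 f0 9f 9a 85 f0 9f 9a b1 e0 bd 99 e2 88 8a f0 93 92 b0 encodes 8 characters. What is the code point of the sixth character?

U+0F59

Offset 0: leading byte 0xE2 = 11100010 → 3-byte char #1 = E2 87 B2.
Offset 3: leading byte 0xE5 = 11100101 → 3-byte char #2 = E5 A8 8A.
Offset 6: leading byte 0xEC = 11101100 → 3-byte char #3 = EC A9 A0.
Offset 9: leading byte 0xF0 = 11110000 → 4-byte char #4 = F0 9F 9A 85.
Offset 13: leading byte 0xF0 = 11110000 → 4-byte char #5 = F0 9F 9A B1.
Offset 17: leading byte 0xE0 = 11100000 → 3-byte char #6 = E0 BD 99.
Leading byte 0xE0 = 11100000 matches 1110xxxx → 3-byte sequence.
Byte 1: 0xE0 = 11100000, payload 0000 (4 bits).
Byte 2: 0xBD = 10111101 (10xxxxxx ✓), payload 111101.
Byte 3: 0x99 = 10011001 (10xxxxxx ✓), payload 011001.
Concatenate: 0000111101011001 = 0xF59 (16 bits → U+0F59).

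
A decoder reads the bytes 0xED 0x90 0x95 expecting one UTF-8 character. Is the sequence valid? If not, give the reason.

Leading byte 0xED = 11101101 → 3-byte form.
Continuation bytes 0x90=10010000, 0x95=10010101 all match 10xxxxxx.
Decoded value 0xD415 is ≥ 0x800 (shortest form) and not a surrogate.

valid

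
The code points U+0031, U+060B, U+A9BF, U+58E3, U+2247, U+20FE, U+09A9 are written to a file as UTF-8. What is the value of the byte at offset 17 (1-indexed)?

1-indexed offset 17 is 0-indexed offset 16.
U+0031 → 1-byte form 31 at offsets 0–0.
U+060B → 2-byte form D8 8B at offsets 1–2.
U+A9BF → 3-byte form EA A6 BF at offsets 3–5.
U+58E3 → 3-byte form E5 A3 A3 at offsets 6–8.
U+2247 → 3-byte form E2 89 87 at offsets 9–11.
U+20FE → 3-byte form E2 83 BE at offsets 12–14.
U+09A9 → 3-byte form E0 A6 A9 at offsets 15–17.
Offset 16 falls in char 7's range; it's byte 2 of E0 A6 A9 = 0xA6.

0xA6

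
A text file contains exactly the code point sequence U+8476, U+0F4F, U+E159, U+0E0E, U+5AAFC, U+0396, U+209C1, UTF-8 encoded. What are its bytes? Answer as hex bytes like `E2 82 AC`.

E8 91 B6 E0 BD 8F EE 85 99 E0 B8 8E F1 9A AB BC CE 96 F0 A0 A7 81

U+8476: 3-byte form → E8 91 B6.
U+0F4F: 3-byte form → E0 BD 8F.
U+E159: 3-byte form → EE 85 99.
U+0E0E: 3-byte form → E0 B8 8E.
U+5AAFC: 4-byte form → F1 9A AB BC.
U+0396: 2-byte form → CE 96.
U+209C1: 4-byte form → F0 A0 A7 81.
Concatenated (22 bytes): E8 91 B6 E0 BD 8F EE 85 99 E0 B8 8E F1 9A AB BC CE 96 F0 A0 A7 81.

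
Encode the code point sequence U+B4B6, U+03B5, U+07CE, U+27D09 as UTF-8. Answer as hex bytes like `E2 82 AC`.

EB 92 B6 CE B5 DF 8E F0 A7 B4 89

U+B4B6: 3-byte form → EB 92 B6.
U+03B5: 2-byte form → CE B5.
U+07CE: 2-byte form → DF 8E.
U+27D09: 4-byte form → F0 A7 B4 89.
Concatenated (11 bytes): EB 92 B6 CE B5 DF 8E F0 A7 B4 89.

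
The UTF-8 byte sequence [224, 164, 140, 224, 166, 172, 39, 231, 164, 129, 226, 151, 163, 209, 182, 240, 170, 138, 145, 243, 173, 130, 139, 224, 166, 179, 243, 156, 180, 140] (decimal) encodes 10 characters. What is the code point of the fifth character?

Offset 0: leading byte 0xE0 = 11100000 → 3-byte char #1 = E0 A4 8C.
Offset 3: leading byte 0xE0 = 11100000 → 3-byte char #2 = E0 A6 AC.
Offset 6: leading byte 0x27 = 00100111 → 1-byte char #3 = 27.
Offset 7: leading byte 0xE7 = 11100111 → 3-byte char #4 = E7 A4 81.
Offset 10: leading byte 0xE2 = 11100010 → 3-byte char #5 = E2 97 A3.
Leading byte 0xE2 = 11100010 matches 1110xxxx → 3-byte sequence.
Byte 1: 0xE2 = 11100010, payload 0010 (4 bits).
Byte 2: 0x97 = 10010111 (10xxxxxx ✓), payload 010111.
Byte 3: 0xA3 = 10100011 (10xxxxxx ✓), payload 100011.
Concatenate: 0010010111100011 = 0x25E3 (16 bits → U+25E3).

U+25E3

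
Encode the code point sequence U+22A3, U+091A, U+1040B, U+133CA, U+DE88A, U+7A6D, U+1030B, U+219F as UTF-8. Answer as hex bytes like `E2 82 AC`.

U+22A3: 3-byte form → E2 8A A3.
U+091A: 3-byte form → E0 A4 9A.
U+1040B: 4-byte form → F0 90 90 8B.
U+133CA: 4-byte form → F0 93 8F 8A.
U+DE88A: 4-byte form → F3 9E A2 8A.
U+7A6D: 3-byte form → E7 A9 AD.
U+1030B: 4-byte form → F0 90 8C 8B.
U+219F: 3-byte form → E2 86 9F.
Concatenated (28 bytes): E2 8A A3 E0 A4 9A F0 90 90 8B F0 93 8F 8A F3 9E A2 8A E7 A9 AD F0 90 8C 8B E2 86 9F.

E2 8A A3 E0 A4 9A F0 90 90 8B F0 93 8F 8A F3 9E A2 8A E7 A9 AD F0 90 8C 8B E2 86 9F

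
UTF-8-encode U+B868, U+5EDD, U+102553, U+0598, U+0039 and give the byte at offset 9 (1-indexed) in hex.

0x95

1-indexed offset 9 is 0-indexed offset 8.
U+B868 → 3-byte form EB A1 A8 at offsets 0–2.
U+5EDD → 3-byte form E5 BB 9D at offsets 3–5.
U+102553 → 4-byte form F4 82 95 93 at offsets 6–9.
Offset 8 falls in char 3's range; it's byte 3 of F4 82 95 93 = 0x95.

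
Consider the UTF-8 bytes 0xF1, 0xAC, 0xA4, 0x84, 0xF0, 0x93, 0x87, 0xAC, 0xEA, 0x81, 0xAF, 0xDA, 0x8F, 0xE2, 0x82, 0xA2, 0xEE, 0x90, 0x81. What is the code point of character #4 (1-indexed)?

U+068F

Offset 0: leading byte 0xF1 = 11110001 → 4-byte char #1 = F1 AC A4 84.
Offset 4: leading byte 0xF0 = 11110000 → 4-byte char #2 = F0 93 87 AC.
Offset 8: leading byte 0xEA = 11101010 → 3-byte char #3 = EA 81 AF.
Offset 11: leading byte 0xDA = 11011010 → 2-byte char #4 = DA 8F.
Leading byte 0xDA = 11011010 matches 110xxxxx → 2-byte sequence.
Byte 1: 0xDA = 11011010, payload 11010 (5 bits).
Byte 2: 0x8F = 10001111 (10xxxxxx ✓), payload 001111.
Concatenate: 11010001111 = 0x68F (11 bits → U+068F).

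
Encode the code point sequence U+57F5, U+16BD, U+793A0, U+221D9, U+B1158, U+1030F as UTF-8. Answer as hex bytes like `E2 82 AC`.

U+57F5: 3-byte form → E5 9F B5.
U+16BD: 3-byte form → E1 9A BD.
U+793A0: 4-byte form → F1 B9 8E A0.
U+221D9: 4-byte form → F0 A2 87 99.
U+B1158: 4-byte form → F2 B1 85 98.
U+1030F: 4-byte form → F0 90 8C 8F.
Concatenated (22 bytes): E5 9F B5 E1 9A BD F1 B9 8E A0 F0 A2 87 99 F2 B1 85 98 F0 90 8C 8F.

E5 9F B5 E1 9A BD F1 B9 8E A0 F0 A2 87 99 F2 B1 85 98 F0 90 8C 8F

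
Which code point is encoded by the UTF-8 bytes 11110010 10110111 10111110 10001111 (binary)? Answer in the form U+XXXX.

Leading byte 0xF2 = 11110010 matches 11110xxx → 4-byte sequence.
Byte 1: 0xF2 = 11110010, payload 010 (3 bits).
Byte 2: 0xB7 = 10110111 (10xxxxxx ✓), payload 110111.
Byte 3: 0xBE = 10111110 (10xxxxxx ✓), payload 111110.
Byte 4: 0x8F = 10001111 (10xxxxxx ✓), payload 001111.
Concatenate: 010110111111110001111 = 0xB7F8F (21 bits → U+B7F8F).

U+B7F8F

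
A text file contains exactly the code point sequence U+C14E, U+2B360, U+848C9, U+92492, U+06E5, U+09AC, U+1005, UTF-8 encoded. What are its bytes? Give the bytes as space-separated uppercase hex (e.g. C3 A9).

EC 85 8E F0 AB 8D A0 F2 84 A3 89 F2 92 92 92 DB A5 E0 A6 AC E1 80 85

U+C14E: 3-byte form → EC 85 8E.
U+2B360: 4-byte form → F0 AB 8D A0.
U+848C9: 4-byte form → F2 84 A3 89.
U+92492: 4-byte form → F2 92 92 92.
U+06E5: 2-byte form → DB A5.
U+09AC: 3-byte form → E0 A6 AC.
U+1005: 3-byte form → E1 80 85.
Concatenated (23 bytes): EC 85 8E F0 AB 8D A0 F2 84 A3 89 F2 92 92 92 DB A5 E0 A6 AC E1 80 85.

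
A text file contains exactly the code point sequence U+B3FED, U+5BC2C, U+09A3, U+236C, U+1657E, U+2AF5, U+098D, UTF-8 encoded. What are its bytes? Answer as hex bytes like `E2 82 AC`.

U+B3FED: 4-byte form → F2 B3 BF AD.
U+5BC2C: 4-byte form → F1 9B B0 AC.
U+09A3: 3-byte form → E0 A6 A3.
U+236C: 3-byte form → E2 8D AC.
U+1657E: 4-byte form → F0 96 95 BE.
U+2AF5: 3-byte form → E2 AB B5.
U+098D: 3-byte form → E0 A6 8D.
Concatenated (24 bytes): F2 B3 BF AD F1 9B B0 AC E0 A6 A3 E2 8D AC F0 96 95 BE E2 AB B5 E0 A6 8D.

F2 B3 BF AD F1 9B B0 AC E0 A6 A3 E2 8D AC F0 96 95 BE E2 AB B5 E0 A6 8D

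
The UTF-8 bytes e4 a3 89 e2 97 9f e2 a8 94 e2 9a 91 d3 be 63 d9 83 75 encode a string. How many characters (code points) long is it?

Byte at offset 0: 0xE4 = 11100100 → 3-byte char (#1). Advance 3.
Byte at offset 3: 0xE2 = 11100010 → 3-byte char (#2). Advance 3.
Byte at offset 6: 0xE2 = 11100010 → 3-byte char (#3). Advance 3.
Byte at offset 9: 0xE2 = 11100010 → 3-byte char (#4). Advance 3.
Byte at offset 12: 0xD3 = 11010011 → 2-byte char (#5). Advance 2.
Byte at offset 14: 0x63 = 01100011 → 1-byte char (#6). Advance 1.
Byte at offset 15: 0xD9 = 11011001 → 2-byte char (#7). Advance 2.
Byte at offset 17: 0x75 = 01110101 → 1-byte char (#8). Advance 1.
Reached end at offset 18 after 8 code points.

8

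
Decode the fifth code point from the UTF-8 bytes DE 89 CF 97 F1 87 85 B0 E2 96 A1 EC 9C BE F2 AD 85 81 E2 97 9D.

U+C73E

Offset 0: leading byte 0xDE = 11011110 → 2-byte char #1 = DE 89.
Offset 2: leading byte 0xCF = 11001111 → 2-byte char #2 = CF 97.
Offset 4: leading byte 0xF1 = 11110001 → 4-byte char #3 = F1 87 85 B0.
Offset 8: leading byte 0xE2 = 11100010 → 3-byte char #4 = E2 96 A1.
Offset 11: leading byte 0xEC = 11101100 → 3-byte char #5 = EC 9C BE.
Leading byte 0xEC = 11101100 matches 1110xxxx → 3-byte sequence.
Byte 1: 0xEC = 11101100, payload 1100 (4 bits).
Byte 2: 0x9C = 10011100 (10xxxxxx ✓), payload 011100.
Byte 3: 0xBE = 10111110 (10xxxxxx ✓), payload 111110.
Concatenate: 1100011100111110 = 0xC73E (16 bits → U+C73E).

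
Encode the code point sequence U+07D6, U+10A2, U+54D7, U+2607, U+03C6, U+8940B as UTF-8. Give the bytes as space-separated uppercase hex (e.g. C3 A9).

DF 96 E1 82 A2 E5 93 97 E2 98 87 CF 86 F2 89 90 8B

U+07D6: 2-byte form → DF 96.
U+10A2: 3-byte form → E1 82 A2.
U+54D7: 3-byte form → E5 93 97.
U+2607: 3-byte form → E2 98 87.
U+03C6: 2-byte form → CF 86.
U+8940B: 4-byte form → F2 89 90 8B.
Concatenated (17 bytes): DF 96 E1 82 A2 E5 93 97 E2 98 87 CF 86 F2 89 90 8B.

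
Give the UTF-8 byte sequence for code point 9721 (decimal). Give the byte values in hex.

U+25F9 = 0x25F9 = 9721 decimal. In range U+0800–U+FFFF → 3-byte form: 1110xxxx 10xxxxxx 10xxxxxx.
Binary (16 bits): 0010010111111001.
Split 4+6+6: 0010 | 010111 | 111001.
Byte 1: 11100010 = 0xE2.
Byte 2: 10010111 = 0x97.
Byte 3: 10111001 = 0xB9.

E2 97 B9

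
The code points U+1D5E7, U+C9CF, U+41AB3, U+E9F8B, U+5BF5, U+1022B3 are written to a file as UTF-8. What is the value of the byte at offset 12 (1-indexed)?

1-indexed offset 12 is 0-indexed offset 11.
U+1D5E7 → 4-byte form F0 9D 97 A7 at offsets 0–3.
U+C9CF → 3-byte form EC A7 8F at offsets 4–6.
U+41AB3 → 4-byte form F1 81 AA B3 at offsets 7–10.
U+E9F8B → 4-byte form F3 A9 BE 8B at offsets 11–14.
Offset 11 falls in char 4's range; it's byte 1 of F3 A9 BE 8B = 0xF3.

0xF3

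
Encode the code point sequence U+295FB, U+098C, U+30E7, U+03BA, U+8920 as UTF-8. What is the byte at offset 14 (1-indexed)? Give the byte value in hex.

0xA4

1-indexed offset 14 is 0-indexed offset 13.
U+295FB → 4-byte form F0 A9 97 BB at offsets 0–3.
U+098C → 3-byte form E0 A6 8C at offsets 4–6.
U+30E7 → 3-byte form E3 83 A7 at offsets 7–9.
U+03BA → 2-byte form CE BA at offsets 10–11.
U+8920 → 3-byte form E8 A4 A0 at offsets 12–14.
Offset 13 falls in char 5's range; it's byte 2 of E8 A4 A0 = 0xA4.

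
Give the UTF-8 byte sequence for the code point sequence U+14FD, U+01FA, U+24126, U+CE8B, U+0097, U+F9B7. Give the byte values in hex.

U+14FD: 3-byte form → E1 93 BD.
U+01FA: 2-byte form → C7 BA.
U+24126: 4-byte form → F0 A4 84 A6.
U+CE8B: 3-byte form → EC BA 8B.
U+0097: 2-byte form → C2 97.
U+F9B7: 3-byte form → EF A6 B7.
Concatenated (17 bytes): E1 93 BD C7 BA F0 A4 84 A6 EC BA 8B C2 97 EF A6 B7.

E1 93 BD C7 BA F0 A4 84 A6 EC BA 8B C2 97 EF A6 B7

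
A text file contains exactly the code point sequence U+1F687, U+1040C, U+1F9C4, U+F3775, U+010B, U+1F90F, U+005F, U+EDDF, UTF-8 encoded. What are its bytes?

U+1F687: 4-byte form → F0 9F 9A 87.
U+1040C: 4-byte form → F0 90 90 8C.
U+1F9C4: 4-byte form → F0 9F A7 84.
U+F3775: 4-byte form → F3 B3 9D B5.
U+010B: 2-byte form → C4 8B.
U+1F90F: 4-byte form → F0 9F A4 8F.
U+005F: 1-byte form → 5F.
U+EDDF: 3-byte form → EE B7 9F.
Concatenated (26 bytes): F0 9F 9A 87 F0 90 90 8C F0 9F A7 84 F3 B3 9D B5 C4 8B F0 9F A4 8F 5F EE B7 9F.

F0 9F 9A 87 F0 90 90 8C F0 9F A7 84 F3 B3 9D B5 C4 8B F0 9F A4 8F 5F EE B7 9F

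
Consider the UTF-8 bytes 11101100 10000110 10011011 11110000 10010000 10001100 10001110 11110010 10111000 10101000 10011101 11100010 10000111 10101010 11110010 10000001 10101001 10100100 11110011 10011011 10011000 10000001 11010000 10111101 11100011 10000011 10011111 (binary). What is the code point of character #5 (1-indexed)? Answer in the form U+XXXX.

Offset 0: leading byte 0xEC = 11101100 → 3-byte char #1 = EC 86 9B.
Offset 3: leading byte 0xF0 = 11110000 → 4-byte char #2 = F0 90 8C 8E.
Offset 7: leading byte 0xF2 = 11110010 → 4-byte char #3 = F2 B8 A8 9D.
Offset 11: leading byte 0xE2 = 11100010 → 3-byte char #4 = E2 87 AA.
Offset 14: leading byte 0xF2 = 11110010 → 4-byte char #5 = F2 81 A9 A4.
Leading byte 0xF2 = 11110010 matches 11110xxx → 4-byte sequence.
Byte 1: 0xF2 = 11110010, payload 010 (3 bits).
Byte 2: 0x81 = 10000001 (10xxxxxx ✓), payload 000001.
Byte 3: 0xA9 = 10101001 (10xxxxxx ✓), payload 101001.
Byte 4: 0xA4 = 10100100 (10xxxxxx ✓), payload 100100.
Concatenate: 010000001101001100100 = 0x81A64 (21 bits → U+81A64).

U+81A64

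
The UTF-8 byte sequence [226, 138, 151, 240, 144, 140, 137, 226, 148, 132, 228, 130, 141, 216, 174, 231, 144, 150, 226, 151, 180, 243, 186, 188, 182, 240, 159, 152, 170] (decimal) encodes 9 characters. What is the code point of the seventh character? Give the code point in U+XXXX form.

Offset 0: leading byte 0xE2 = 11100010 → 3-byte char #1 = E2 8A 97.
Offset 3: leading byte 0xF0 = 11110000 → 4-byte char #2 = F0 90 8C 89.
Offset 7: leading byte 0xE2 = 11100010 → 3-byte char #3 = E2 94 84.
Offset 10: leading byte 0xE4 = 11100100 → 3-byte char #4 = E4 82 8D.
Offset 13: leading byte 0xD8 = 11011000 → 2-byte char #5 = D8 AE.
Offset 15: leading byte 0xE7 = 11100111 → 3-byte char #6 = E7 90 96.
Offset 18: leading byte 0xE2 = 11100010 → 3-byte char #7 = E2 97 B4.
Leading byte 0xE2 = 11100010 matches 1110xxxx → 3-byte sequence.
Byte 1: 0xE2 = 11100010, payload 0010 (4 bits).
Byte 2: 0x97 = 10010111 (10xxxxxx ✓), payload 010111.
Byte 3: 0xB4 = 10110100 (10xxxxxx ✓), payload 110100.
Concatenate: 0010010111110100 = 0x25F4 (16 bits → U+25F4).

U+25F4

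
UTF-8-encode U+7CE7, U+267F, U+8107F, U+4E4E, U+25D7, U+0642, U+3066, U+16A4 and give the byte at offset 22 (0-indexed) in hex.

U+7CE7 → 3-byte form E7 B3 A7 at offsets 0–2.
U+267F → 3-byte form E2 99 BF at offsets 3–5.
U+8107F → 4-byte form F2 81 81 BF at offsets 6–9.
U+4E4E → 3-byte form E4 B9 8E at offsets 10–12.
U+25D7 → 3-byte form E2 97 97 at offsets 13–15.
U+0642 → 2-byte form D9 82 at offsets 16–17.
U+3066 → 3-byte form E3 81 A6 at offsets 18–20.
U+16A4 → 3-byte form E1 9A A4 at offsets 21–23.
Offset 22 falls in char 8's range; it's byte 2 of E1 9A A4 = 0x9A.

0x9A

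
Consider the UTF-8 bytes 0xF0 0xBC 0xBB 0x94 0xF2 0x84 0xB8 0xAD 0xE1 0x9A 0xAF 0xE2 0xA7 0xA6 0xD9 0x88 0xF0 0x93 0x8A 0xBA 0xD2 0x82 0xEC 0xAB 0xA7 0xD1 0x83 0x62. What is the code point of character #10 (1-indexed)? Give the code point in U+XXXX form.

U+0062

Offset 0: leading byte 0xF0 = 11110000 → 4-byte char #1 = F0 BC BB 94.
Offset 4: leading byte 0xF2 = 11110010 → 4-byte char #2 = F2 84 B8 AD.
Offset 8: leading byte 0xE1 = 11100001 → 3-byte char #3 = E1 9A AF.
Offset 11: leading byte 0xE2 = 11100010 → 3-byte char #4 = E2 A7 A6.
Offset 14: leading byte 0xD9 = 11011001 → 2-byte char #5 = D9 88.
Offset 16: leading byte 0xF0 = 11110000 → 4-byte char #6 = F0 93 8A BA.
Offset 20: leading byte 0xD2 = 11010010 → 2-byte char #7 = D2 82.
Offset 22: leading byte 0xEC = 11101100 → 3-byte char #8 = EC AB A7.
Offset 25: leading byte 0xD1 = 11010001 → 2-byte char #9 = D1 83.
Offset 27: leading byte 0x62 = 01100010 → 1-byte char #10 = 62.
Leading byte 0x62 = 01100010 matches 0xxxxxxx → 1-byte sequence.
Byte 1: 0x62 = 01100010, payload 1100010 (7 bits).
Concatenate: 1100010 = 0x62 (7 bits → U+0062).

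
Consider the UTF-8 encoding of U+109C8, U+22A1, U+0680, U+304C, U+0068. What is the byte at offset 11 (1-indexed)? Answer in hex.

1-indexed offset 11 is 0-indexed offset 10.
U+109C8 → 4-byte form F0 90 A7 88 at offsets 0–3.
U+22A1 → 3-byte form E2 8A A1 at offsets 4–6.
U+0680 → 2-byte form DA 80 at offsets 7–8.
U+304C → 3-byte form E3 81 8C at offsets 9–11.
Offset 10 falls in char 4's range; it's byte 2 of E3 81 8C = 0x81.

0x81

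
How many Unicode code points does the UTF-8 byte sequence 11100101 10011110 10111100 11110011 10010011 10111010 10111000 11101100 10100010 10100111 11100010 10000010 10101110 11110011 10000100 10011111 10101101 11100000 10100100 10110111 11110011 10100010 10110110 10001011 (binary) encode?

7

Byte at offset 0: 0xE5 = 11100101 → 3-byte char (#1). Advance 3.
Byte at offset 3: 0xF3 = 11110011 → 4-byte char (#2). Advance 4.
Byte at offset 7: 0xEC = 11101100 → 3-byte char (#3). Advance 3.
Byte at offset 10: 0xE2 = 11100010 → 3-byte char (#4). Advance 3.
Byte at offset 13: 0xF3 = 11110011 → 4-byte char (#5). Advance 4.
Byte at offset 17: 0xE0 = 11100000 → 3-byte char (#6). Advance 3.
Byte at offset 20: 0xF3 = 11110011 → 4-byte char (#7). Advance 4.
Reached end at offset 24 after 7 code points.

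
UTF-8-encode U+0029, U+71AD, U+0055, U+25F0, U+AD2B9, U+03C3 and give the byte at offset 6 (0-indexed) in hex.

0x97

U+0029 → 1-byte form 29 at offsets 0–0.
U+71AD → 3-byte form E7 86 AD at offsets 1–3.
U+0055 → 1-byte form 55 at offsets 4–4.
U+25F0 → 3-byte form E2 97 B0 at offsets 5–7.
Offset 6 falls in char 4's range; it's byte 2 of E2 97 B0 = 0x97.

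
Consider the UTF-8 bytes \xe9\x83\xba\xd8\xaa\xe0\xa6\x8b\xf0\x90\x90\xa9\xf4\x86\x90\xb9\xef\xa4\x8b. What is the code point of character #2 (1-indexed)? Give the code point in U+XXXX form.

Offset 0: leading byte 0xE9 = 11101001 → 3-byte char #1 = E9 83 BA.
Offset 3: leading byte 0xD8 = 11011000 → 2-byte char #2 = D8 AA.
Leading byte 0xD8 = 11011000 matches 110xxxxx → 2-byte sequence.
Byte 1: 0xD8 = 11011000, payload 11000 (5 bits).
Byte 2: 0xAA = 10101010 (10xxxxxx ✓), payload 101010.
Concatenate: 11000101010 = 0x62A (11 bits → U+062A).

U+062A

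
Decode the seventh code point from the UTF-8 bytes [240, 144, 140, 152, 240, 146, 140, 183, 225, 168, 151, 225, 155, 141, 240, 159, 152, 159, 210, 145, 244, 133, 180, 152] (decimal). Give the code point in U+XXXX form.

U+105D18

Offset 0: leading byte 0xF0 = 11110000 → 4-byte char #1 = F0 90 8C 98.
Offset 4: leading byte 0xF0 = 11110000 → 4-byte char #2 = F0 92 8C B7.
Offset 8: leading byte 0xE1 = 11100001 → 3-byte char #3 = E1 A8 97.
Offset 11: leading byte 0xE1 = 11100001 → 3-byte char #4 = E1 9B 8D.
Offset 14: leading byte 0xF0 = 11110000 → 4-byte char #5 = F0 9F 98 9F.
Offset 18: leading byte 0xD2 = 11010010 → 2-byte char #6 = D2 91.
Offset 20: leading byte 0xF4 = 11110100 → 4-byte char #7 = F4 85 B4 98.
Leading byte 0xF4 = 11110100 matches 11110xxx → 4-byte sequence.
Byte 1: 0xF4 = 11110100, payload 100 (3 bits).
Byte 2: 0x85 = 10000101 (10xxxxxx ✓), payload 000101.
Byte 3: 0xB4 = 10110100 (10xxxxxx ✓), payload 110100.
Byte 4: 0x98 = 10011000 (10xxxxxx ✓), payload 011000.
Concatenate: 100000101110100011000 = 0x105D18 (21 bits → U+105D18).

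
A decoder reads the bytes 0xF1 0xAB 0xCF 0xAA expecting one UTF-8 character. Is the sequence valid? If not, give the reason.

Leading byte 0xF1 = 11110001 → 4-byte form.
Byte 3 is 0xCF = 11001111, which is not 10xxxxxx — expected a continuation byte.

invalid (non-continuation byte where continuation expected)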